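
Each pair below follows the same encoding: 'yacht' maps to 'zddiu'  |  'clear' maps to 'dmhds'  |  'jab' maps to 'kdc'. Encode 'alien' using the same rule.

dmlho

Vowels shift forward by 3 and consonants shift forward by 1.
Applying it to alien: a(vowel)+3=d, l(cons)+1=m, i(vowel)+3=l, e(vowel)+3=h, n(cons)+1=o.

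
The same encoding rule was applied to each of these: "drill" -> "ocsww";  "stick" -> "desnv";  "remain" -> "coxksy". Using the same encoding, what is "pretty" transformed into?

The rule splits by letter class: vowels +10, consonants +11.
On pretty: p(cons)+11=a, r(cons)+11=c, e(vowel)+10=o, t(cons)+11=e, t(cons)+11=e, y(cons)+11=j.

acoeej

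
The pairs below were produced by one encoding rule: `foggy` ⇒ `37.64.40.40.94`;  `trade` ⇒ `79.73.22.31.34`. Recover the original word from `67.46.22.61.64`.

piano

f(#6)→37 and o(#15)→64: differences scale by 3, so n = 3·pos + 19. With a=1..z=26, the number is 3·pos + 19.
Undoing it on 67.46.22.61.64: 67→(67−19)÷3=16=p, 46→(46−19)÷3=9=i, 22→(22−19)÷3=1=a, 61→(61−19)÷3=14=n, 64→(64−19)÷3=15=o.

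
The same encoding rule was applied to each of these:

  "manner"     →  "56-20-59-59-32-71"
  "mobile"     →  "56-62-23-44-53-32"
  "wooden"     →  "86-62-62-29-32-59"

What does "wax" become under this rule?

m(#13)→56 and a(#1)→20: differences scale by 3, so n = 3·pos + 17. Each letter becomes 3×(its alphabet position, a=1..z=26) + 17.
On wax: w=23→86, a=1→20, x=24→89.

86-20-89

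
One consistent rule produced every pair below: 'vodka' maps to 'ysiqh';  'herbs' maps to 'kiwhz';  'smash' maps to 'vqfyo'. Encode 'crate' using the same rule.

In vodka: v→y is +3, o→s is +4, d→i is +5, k→q is +6 — the shift increases by 1 each position. Letter i (0-indexed) is shifted by i+3, so successive shifts are 3, 4, 5, ….
On crate: c+3=f, r+4=v, a+5=f, t+6=z, e+7=l.

fvfzl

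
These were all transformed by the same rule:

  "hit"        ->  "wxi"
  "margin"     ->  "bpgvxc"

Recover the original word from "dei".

opt

This is a Caesar cipher with shift 15.
Reversing it on dei: d−15=o, e−15=p, i−15=t.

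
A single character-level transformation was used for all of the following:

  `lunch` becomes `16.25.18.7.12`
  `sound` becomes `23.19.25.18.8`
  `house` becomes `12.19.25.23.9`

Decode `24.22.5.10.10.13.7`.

traffic

The number is (letter's place in the alphabet, a=1) + 4.
Decoding 24.22.5.10.10.13.7: 24→(24−4)÷1=20=t, 22→(22−4)÷1=18=r, 5→(5−4)÷1=1=a, 10→(10−4)÷1=6=f, 10→(10−4)÷1=6=f, 13→(13−4)÷1=9=i, 7→(7−4)÷1=3=c.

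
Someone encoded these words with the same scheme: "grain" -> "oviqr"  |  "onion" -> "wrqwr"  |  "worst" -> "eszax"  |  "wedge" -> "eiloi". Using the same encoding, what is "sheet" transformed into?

almmx

It's a Vigenère-style cipher with numeric key [8,4,8]: position i shifts by key[i mod 3].
Applying it to sheet: s+8=a, h+4=l, e+8=m, e+8=m, t+4=x.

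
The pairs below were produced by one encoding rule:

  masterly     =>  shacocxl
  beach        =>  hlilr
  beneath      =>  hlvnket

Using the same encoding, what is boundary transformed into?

hvcwnldl

Each letter shifts forward by (position + 6), i.e. 6, 7, 8, … — the shift grows by one for each successive letter.
On boundary: b+6=h, o+7=v, u+8=c, n+9=w, d+10=n, a+11=l, r+12=d, y+13=l.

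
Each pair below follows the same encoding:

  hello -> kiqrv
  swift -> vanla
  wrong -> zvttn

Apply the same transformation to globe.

The shift increases by 1 at each position, starting from +3: 3, 4, 5, ….
Applying it to globe: g+3=j, l+4=p, o+5=t, b+6=h, e+7=l.

jpthl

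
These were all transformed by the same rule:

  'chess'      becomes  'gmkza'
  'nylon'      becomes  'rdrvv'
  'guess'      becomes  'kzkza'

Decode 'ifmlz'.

In chess: c→g is +4, h→m is +5, e→k is +6, s→z is +7 — the shift increases by 1 each position. The shift increases by 1 at each position, starting from +4: 4, 5, 6, ….
Undoing it on ifmlz: i−4=e, f−5=a, m−6=g, l−7=e, z−8=r.

eager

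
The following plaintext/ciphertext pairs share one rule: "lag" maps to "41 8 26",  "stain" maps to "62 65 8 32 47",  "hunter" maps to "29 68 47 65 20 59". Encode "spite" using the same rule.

62 53 32 65 20

l(#12)→41 and a(#1)→8: differences scale by 3, so n = 3·pos + 5. With a=1..z=26, the number is 3·pos + 5.
Applying it to spite: s=19→62, p=16→53, i=9→32, t=20→65, e=5→20.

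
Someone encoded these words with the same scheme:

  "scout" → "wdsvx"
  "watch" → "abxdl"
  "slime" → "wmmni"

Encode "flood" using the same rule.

Shifts by position in scout: pos 0: s→w (+4), pos 1: c→d (+1), pos 2: o→s (+4), pos 3: u→v (+1) — repeating every 2. It's a Vigenère-style cipher with numeric key [4,1]: position i shifts by key[i mod 2].
For flood: f+4=j, l+1=m, o+4=s, o+1=p, d+4=h.

jmsph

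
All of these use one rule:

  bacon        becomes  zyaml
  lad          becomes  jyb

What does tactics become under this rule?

ryargaq

Compare letters: b→z is +24, a→y is +24, c→a is +24 — a constant shift. This is a Caesar cipher with shift 24.
Applying it to tactics: t+24=r, a+24=y, c+24=a, t+24=r, i+24=g, c+24=a, s+24=q.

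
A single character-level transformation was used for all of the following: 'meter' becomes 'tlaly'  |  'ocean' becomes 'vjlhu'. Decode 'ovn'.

hog

Compare letters: m→t is +7, e→l is +7, t→a is +7 — a constant shift. It's a constant shift of +7 (ROT7).
Reversing it on ovn: o−7=h, v−7=o, n−7=g.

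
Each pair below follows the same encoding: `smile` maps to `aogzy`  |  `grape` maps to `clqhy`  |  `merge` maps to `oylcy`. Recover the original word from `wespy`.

quote

s(18)→a(0) and m(12)→o(14) fit y≡15x+16 (mod 26); the inverse of 15 mod 26 is 7. Treating letters as 0–25, the rule is x ↦ 15x + 16 (mod 26).
Reversing it on wespy: w(22)→7·(22−16)≡16=q; e(4)→7·(4−16)≡20=u; s(18)→7·(18−16)≡14=o; p(15)→7·(15−16)≡19=t; y(24)→7·(24−16)≡4=e (all mod 26).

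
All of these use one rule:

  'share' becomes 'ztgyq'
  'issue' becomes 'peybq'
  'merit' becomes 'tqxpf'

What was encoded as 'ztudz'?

Shifts by position in share: pos 0: s→z (+7), pos 1: h→t (+12), pos 2: a→g (+6), pos 3: r→y (+7), pos 4: e→q (+12) — repeating every 3. The shifts repeat in a cycle of length 3: positions 0,1,… shift by +7, +12, +6, then the pattern repeats.
Decoding ztudz: z−7=s, t−12=h, u−6=o, d−7=w, z−12=n.

shown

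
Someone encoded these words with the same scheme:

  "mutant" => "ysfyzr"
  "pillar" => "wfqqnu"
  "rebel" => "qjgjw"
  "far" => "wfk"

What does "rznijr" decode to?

The output letters match the input read backwards, each shifted +5: mutant reversed is tnatum. The word is reversed, then every letter is shifted forward by 5.
Reversing it on rznijr: shift back: r−5=m, z−5=u, n−5=i, i−5=d, j−5=e, r−5=m → muidem; then reverse → medium.

medium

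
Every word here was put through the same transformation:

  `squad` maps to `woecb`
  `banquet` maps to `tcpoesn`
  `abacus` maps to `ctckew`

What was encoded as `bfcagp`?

dragon

s(18)→w(22) and q(16)→o(14) fit y≡17x+2 (mod 26); the inverse of 17 mod 26 is 23. This is an affine cipher: with a=0,…,z=25, each position x becomes (17x+2) mod 26.
Reversing it on bfcagp: b(1)→23·(1−2)≡3=d; f(5)→23·(5−2)≡17=r; c(2)→23·(2−2)≡0=a; a(0)→23·(0−2)≡6=g; g(6)→23·(6−2)≡14=o; p(15)→23·(15−2)≡13=n (all mod 26).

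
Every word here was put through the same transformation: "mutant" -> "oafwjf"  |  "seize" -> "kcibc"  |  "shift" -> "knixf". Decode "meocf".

m(12)→o(14) and u(20)→a(0) fit y≡21x+22 (mod 26); the inverse of 21 mod 26 is 5. Each letter's alphabet position (a=0..z=25) is mapped through 21·x+22 mod 26 — an affine cipher.
Undoing it on meocf: m(12)→5·(12−22)≡2=c; e(4)→5·(4−22)≡14=o; o(14)→5·(14−22)≡12=m; c(2)→5·(2−22)≡4=e; f(5)→5·(5−22)≡19=t (all mod 26).

comet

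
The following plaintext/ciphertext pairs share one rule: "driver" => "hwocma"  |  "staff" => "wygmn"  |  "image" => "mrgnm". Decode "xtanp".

In driver: d→h is +4, r→w is +5, i→o is +6, v→c is +7 — the shift increases by 1 each position. Each letter shifts forward by (position + 4), i.e. 4, 5, 6, … — the shift grows by one for each successive letter.
Undoing it on xtanp: x−4=t, t−5=o, a−6=u, n−7=g, p−8=h.

tough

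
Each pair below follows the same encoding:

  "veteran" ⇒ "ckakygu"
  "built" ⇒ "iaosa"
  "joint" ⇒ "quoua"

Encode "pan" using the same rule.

The shift depends on letter class: consonant v→c is +7, but vowel e→k is +6. Vowels shift forward by 6 and consonants shift forward by 7.
On pan: p(cons)+7=w, a(vowel)+6=g, n(cons)+7=u.

wgu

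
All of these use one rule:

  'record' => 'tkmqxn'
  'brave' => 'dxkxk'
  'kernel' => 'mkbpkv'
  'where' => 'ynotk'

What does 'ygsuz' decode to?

waist

Shifts by position in record: pos 0: r→t (+2), pos 1: e→k (+6), pos 2: c→m (+10), pos 3: o→q (+2), pos 4: r→x (+6), pos 5: d→n (+10) — repeating every 3. A repeating key of period 3 is used — shifts +2, +6, +10 over and over.
Reversing it on ygsuz: y−2=w, g−6=a, s−10=i, u−2=s, z−6=t.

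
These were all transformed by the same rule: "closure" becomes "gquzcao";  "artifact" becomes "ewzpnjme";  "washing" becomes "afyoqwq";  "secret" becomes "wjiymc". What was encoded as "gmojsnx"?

Letter i (0-indexed) is shifted by i+4, so successive shifts are 4, 5, 6, ….
Undoing it on gmojsnx: g−4=c, m−5=h, o−6=i, j−7=c, s−8=k, n−9=e, x−10=n.

chicken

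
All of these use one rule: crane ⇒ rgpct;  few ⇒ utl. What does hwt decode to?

she

Compare letters: c→r is +15, r→g is +15, a→p is +15 — a constant shift. It's a constant shift of +15 (ROT15).
Reversing it on hwt: h−15=s, w−15=h, t−15=e.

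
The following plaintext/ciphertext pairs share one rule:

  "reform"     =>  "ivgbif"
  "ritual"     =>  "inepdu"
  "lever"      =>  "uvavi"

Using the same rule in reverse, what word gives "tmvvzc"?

speech

This is an affine cipher: with a=0,…,z=25, each position x becomes (11x+3) mod 26.
Reversing it on tmvvzc: t(19)→19·(19−3)≡18=s; m(12)→19·(12−3)≡15=p; v(21)→19·(21−3)≡4=e; v(21)→19·(21−3)≡4=e; z(25)→19·(25−3)≡2=c; c(2)→19·(2−3)≡7=h (all mod 26).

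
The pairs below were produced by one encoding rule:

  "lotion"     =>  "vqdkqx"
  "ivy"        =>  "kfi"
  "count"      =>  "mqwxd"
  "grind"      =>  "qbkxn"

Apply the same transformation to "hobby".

Two shifts are in play — +2 for a/e/i/o/u, +10 for every other letter.
Applying it to hobby: h(cons)+10=r, o(vowel)+2=q, b(cons)+10=l, b(cons)+10=l, y(cons)+10=i.

rqlli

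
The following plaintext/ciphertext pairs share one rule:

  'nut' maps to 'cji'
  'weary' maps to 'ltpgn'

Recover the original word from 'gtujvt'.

refuge

Every letter moves 15 places later in the alphabet, wrapping around z→a.
Reversing it on gtujvt: g−15=r, t−15=e, u−15=f, j−15=u, v−15=g, t−15=e.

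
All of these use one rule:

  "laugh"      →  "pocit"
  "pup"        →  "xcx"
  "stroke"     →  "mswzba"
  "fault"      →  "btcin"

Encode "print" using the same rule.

Two steps: reverse the string, then apply a Caesar shift of +8.
For print: reverse → tnirp; then shift: t+8=b, n+8=v, i+8=q, r+8=z, p+8=x.

bvqzx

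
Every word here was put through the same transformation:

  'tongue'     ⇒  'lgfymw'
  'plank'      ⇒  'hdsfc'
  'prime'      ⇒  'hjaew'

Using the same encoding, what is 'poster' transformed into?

Compare letters: t→l is +18, o→g is +18, n→f is +18 — a constant shift. Every letter moves 18 places later in the alphabet, wrapping around z→a.
Applying it to poster: p+18=h, o+18=g, s+18=k, t+18=l, e+18=w, r+18=j.

hgklwj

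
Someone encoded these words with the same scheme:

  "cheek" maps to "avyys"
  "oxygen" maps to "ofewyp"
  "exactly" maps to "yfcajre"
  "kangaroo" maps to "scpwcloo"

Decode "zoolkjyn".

c(2)→a(0) and h(7)→v(21) fit y≡25x+2 (mod 26); the inverse of 25 mod 26 is 25. This is an affine cipher: with a=0,…,z=25, each position x becomes (25x+2) mod 26.
Decoding zoolkjyn: z(25)→25·(25−2)≡3=d; o(14)→25·(14−2)≡14=o; o(14)→25·(14−2)≡14=o; l(11)→25·(11−2)≡17=r; k(10)→25·(10−2)≡18=s; j(9)→25·(9−2)≡19=t; y(24)→25·(24−2)≡4=e; n(13)→25·(13−2)≡15=p (all mod 26).

doorstep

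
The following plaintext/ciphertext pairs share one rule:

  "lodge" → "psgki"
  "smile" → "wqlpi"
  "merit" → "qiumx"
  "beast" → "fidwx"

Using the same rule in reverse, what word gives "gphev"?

clear

It's a Vigenère-style cipher with numeric key [4,4,3]: position i shifts by key[i mod 3].
Decoding gphev: g−4=c, p−4=l, h−3=e, e−4=a, v−4=r.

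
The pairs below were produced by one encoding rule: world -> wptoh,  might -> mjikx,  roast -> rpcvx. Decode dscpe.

drama

Letter i (0-indexed) is shifted by i+0, so successive shifts are 0, 1, 2, ….
Decoding dscpe: d−0=d, s−1=r, c−2=a, p−3=m, e−4=a.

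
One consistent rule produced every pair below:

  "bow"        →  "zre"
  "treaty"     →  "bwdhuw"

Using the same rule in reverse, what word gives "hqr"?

one

The output letters match the input read backwards, each shifted +3: bow reversed is wob. Read the word backwards and shift each letter +3.
Reversing it on hqr: shift back: h−3=e, q−3=n, r−3=o → eno; then reverse → one.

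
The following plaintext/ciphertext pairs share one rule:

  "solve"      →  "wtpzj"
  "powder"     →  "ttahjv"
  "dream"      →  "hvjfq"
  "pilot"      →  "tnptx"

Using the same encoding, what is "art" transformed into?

fvx

The shift depends on letter class: consonant s→w is +4, but vowel o→t is +5. Vowels shift forward by 5 and consonants shift forward by 4.
Applying it to art: a(vowel)+5=f, r(cons)+4=v, t(cons)+4=x.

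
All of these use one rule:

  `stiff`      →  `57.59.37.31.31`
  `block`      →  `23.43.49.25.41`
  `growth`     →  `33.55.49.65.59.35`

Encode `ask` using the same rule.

The formula is n = 2×(alphabet index, a=1) + 19.
On ask: a=1→21, s=19→57, k=11→41.

21.57.41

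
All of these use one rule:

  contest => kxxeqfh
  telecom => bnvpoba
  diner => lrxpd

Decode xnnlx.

Each letter shifts forward by (position + 8), i.e. 8, 9, 10, … — the shift grows by one for each successive letter.
Decoding xnnlx: x−8=p, n−9=e, n−10=d, l−11=a, x−12=l.

pedal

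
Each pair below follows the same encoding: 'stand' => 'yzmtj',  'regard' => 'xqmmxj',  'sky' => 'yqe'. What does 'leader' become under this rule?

The shift depends on letter class: consonant s→y is +6, but vowel a→m is +12. Two shifts are in play — +12 for a/e/i/o/u, +6 for every other letter.
For leader: l(cons)+6=r, e(vowel)+12=q, a(vowel)+12=m, d(cons)+6=j, e(vowel)+12=q, r(cons)+6=x.

rqmjqx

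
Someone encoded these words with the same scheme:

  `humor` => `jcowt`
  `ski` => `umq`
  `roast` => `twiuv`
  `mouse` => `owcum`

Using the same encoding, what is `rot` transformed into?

Vowels shift forward by 8 and consonants shift forward by 2.
Applying it to rot: r(cons)+2=t, o(vowel)+8=w, t(cons)+2=v.

twv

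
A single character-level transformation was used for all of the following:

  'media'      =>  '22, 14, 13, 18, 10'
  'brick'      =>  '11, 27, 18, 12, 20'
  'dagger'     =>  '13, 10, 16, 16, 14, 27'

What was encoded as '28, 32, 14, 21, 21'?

m is letter #13 and maps to 22: an offset of 9. The number is (letter's place in the alphabet, a=1) + 9.
Reversing it on 28, 32, 14, 21, 21: 28→(28−9)÷1=19=s, 32→(32−9)÷1=23=w, 14→(14−9)÷1=5=e, 21→(21−9)÷1=12=l, 21→(21−9)÷1=12=l.

swell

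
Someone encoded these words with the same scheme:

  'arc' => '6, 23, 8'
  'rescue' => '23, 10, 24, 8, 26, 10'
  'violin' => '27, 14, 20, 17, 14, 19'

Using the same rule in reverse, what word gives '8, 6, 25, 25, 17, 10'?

a is letter #1 and maps to 6: an offset of 5. Letters become their 1-based position plus 5 (so a→6, b→7, …).
Undoing it on 8, 6, 25, 25, 17, 10: 8→(8−5)÷1=3=c, 6→(6−5)÷1=1=a, 25→(25−5)÷1=20=t, 25→(25−5)÷1=20=t, 17→(17−5)÷1=12=l, 10→(10−5)÷1=5=e.

cattle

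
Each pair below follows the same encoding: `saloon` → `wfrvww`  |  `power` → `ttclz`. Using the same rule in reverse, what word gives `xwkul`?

trend

In saloon: s→w is +4, a→f is +5, l→r is +6, o→v is +7 — the shift increases by 1 each position. The shift increases by 1 at each position, starting from +4: 4, 5, 6, ….
Undoing it on xwkul: x−4=t, w−5=r, k−6=e, u−7=n, l−8=d.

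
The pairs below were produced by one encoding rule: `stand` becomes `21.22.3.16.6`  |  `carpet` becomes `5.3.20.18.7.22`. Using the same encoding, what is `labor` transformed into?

s is letter #19 and maps to 21: an offset of 2. The number is (letter's place in the alphabet, a=1) + 2.
Applying it to labor: l=12→14, a=1→3, b=2→4, o=15→17, r=18→20.

14.3.4.17.20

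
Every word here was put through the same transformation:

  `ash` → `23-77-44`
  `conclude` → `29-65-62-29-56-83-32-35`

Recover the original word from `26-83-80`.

but

a(#1)→23 and s(#19)→77: differences scale by 3, so n = 3·pos + 20. The formula is n = 3×(alphabet index, a=1) + 20.
Decoding 26-83-80: 26→(26−20)÷3=2=b, 83→(83−20)÷3=21=u, 80→(80−20)÷3=20=t.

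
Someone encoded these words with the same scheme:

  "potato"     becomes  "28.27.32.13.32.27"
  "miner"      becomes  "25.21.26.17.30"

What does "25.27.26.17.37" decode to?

money

Each letter is replaced by its alphabet position (a=1..z=26) + 12.
Reversing it on 25.27.26.17.37: 25→(25−12)÷1=13=m, 27→(27−12)÷1=15=o, 26→(26−12)÷1=14=n, 17→(17−12)÷1=5=e, 37→(37−12)÷1=25=y.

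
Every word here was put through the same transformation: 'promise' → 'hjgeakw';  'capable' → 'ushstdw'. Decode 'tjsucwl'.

bracket

Compare letters: p→h is +18, r→j is +18, o→g is +18 — a constant shift. Each letter is shifted forward by 18 in the alphabet (a Caesar shift of +18).
Decoding tjsucwl: t−18=b, j−18=r, s−18=a, u−18=c, c−18=k, w−18=e, l−18=t.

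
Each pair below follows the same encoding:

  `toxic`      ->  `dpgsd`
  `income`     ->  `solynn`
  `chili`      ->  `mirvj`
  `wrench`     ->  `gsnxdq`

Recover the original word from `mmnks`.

clear

Shifts by position in toxic: pos 0: t→d (+10), pos 1: o→p (+1), pos 2: x→g (+9), pos 3: i→s (+10), pos 4: c→d (+1) — repeating every 3. The shifts repeat in a cycle of length 3: positions 0,1,… shift by +10, +1, +9, then the pattern repeats.
Decoding mmnks: m−10=c, m−1=l, n−9=e, k−10=a, s−1=r.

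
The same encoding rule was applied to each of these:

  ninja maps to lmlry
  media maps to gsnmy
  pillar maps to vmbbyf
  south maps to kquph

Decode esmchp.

n(13)→l(11) and i(8)→m(12) fit y≡5x+24 (mod 26); the inverse of 5 mod 26 is 21. Each letter's alphabet position (a=0..z=25) is mapped through 5·x+24 mod 26 — an affine cipher.
Reversing it on esmchp: e(4)→21·(4−24)≡22=w; s(18)→21·(18−24)≡4=e; m(12)→21·(12−24)≡8=i; c(2)→21·(2−24)≡6=g; h(7)→21·(7−24)≡7=h; p(15)→21·(15−24)≡19=t (all mod 26).

weight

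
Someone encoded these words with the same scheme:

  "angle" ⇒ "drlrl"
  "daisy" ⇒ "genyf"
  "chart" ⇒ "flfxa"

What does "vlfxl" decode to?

In angle: a→d is +3, n→r is +4, g→l is +5, l→r is +6 — the shift increases by 1 each position. The shift increases by 1 at each position, starting from +3: 3, 4, 5, ….
Reversing it on vlfxl: v−3=s, l−4=h, f−5=a, x−6=r, l−7=e.

share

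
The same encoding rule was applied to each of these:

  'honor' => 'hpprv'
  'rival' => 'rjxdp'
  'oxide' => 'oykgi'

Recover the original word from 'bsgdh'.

The shift increases by 1 at each position, starting from +0: 0, 1, 2, ….
Reversing it on bsgdh: b−0=b, s−1=r, g−2=e, d−3=a, h−4=d.

bread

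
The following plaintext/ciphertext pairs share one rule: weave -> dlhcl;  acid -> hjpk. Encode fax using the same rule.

Compare letters: w→d is +7, e→l is +7, a→h is +7 — a constant shift. Each letter is shifted forward by 7 in the alphabet (a Caesar shift of +7).
On fax: f+7=m, a+7=h, x+7=e.

mhe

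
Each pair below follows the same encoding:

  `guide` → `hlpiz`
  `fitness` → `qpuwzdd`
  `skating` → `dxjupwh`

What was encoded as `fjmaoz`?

marble

Each letter's alphabet position (a=0..z=25) is mapped through 17·x+9 mod 26 — an affine cipher.
Undoing it on fjmaoz: f(5)→23·(5−9)≡12=m; j(9)→23·(9−9)≡0=a; m(12)→23·(12−9)≡17=r; a(0)→23·(0−9)≡1=b; o(14)→23·(14−9)≡11=l; z(25)→23·(25−9)≡4=e (all mod 26).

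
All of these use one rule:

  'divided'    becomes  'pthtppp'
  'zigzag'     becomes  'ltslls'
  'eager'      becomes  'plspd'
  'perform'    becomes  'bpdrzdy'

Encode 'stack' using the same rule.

eflow

The shift depends on letter class: consonant d→p is +12, but vowel i→t is +11. Two shifts are in play — +11 for a/e/i/o/u, +12 for every other letter.
On stack: s(cons)+12=e, t(cons)+12=f, a(vowel)+11=l, c(cons)+12=o, k(cons)+12=w.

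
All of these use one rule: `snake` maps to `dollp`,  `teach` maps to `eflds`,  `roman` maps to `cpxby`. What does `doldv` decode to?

snack

Shifts by position in snake: pos 0: s→d (+11), pos 1: n→o (+1), pos 2: a→l (+11), pos 3: k→l (+1) — repeating every 2. It's a Vigenère-style cipher with numeric key [11,1]: position i shifts by key[i mod 2].
Undoing it on doldv: d−11=s, o−1=n, l−11=a, d−1=c, v−11=k.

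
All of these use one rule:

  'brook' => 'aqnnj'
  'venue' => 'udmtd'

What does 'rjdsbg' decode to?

Compare letters: b→a is +25, r→q is +25, o→n is +25 — a constant shift. Each letter is shifted forward by 25 in the alphabet (a Caesar shift of +25).
Undoing it on rjdsbg: r−25=s, j−25=k, d−25=e, s−25=t, b−25=c, g−25=h.

sketch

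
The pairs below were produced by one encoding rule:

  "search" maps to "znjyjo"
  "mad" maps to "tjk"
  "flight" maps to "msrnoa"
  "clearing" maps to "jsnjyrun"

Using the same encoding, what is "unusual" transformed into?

dudzdjs

The shift depends on letter class: consonant s→z is +7, but vowel e→n is +9. The rule splits by letter class: vowels +9, consonants +7.
Applying it to unusual: u(vowel)+9=d, n(cons)+7=u, u(vowel)+9=d, s(cons)+7=z, u(vowel)+9=d, a(vowel)+9=j, l(cons)+7=s.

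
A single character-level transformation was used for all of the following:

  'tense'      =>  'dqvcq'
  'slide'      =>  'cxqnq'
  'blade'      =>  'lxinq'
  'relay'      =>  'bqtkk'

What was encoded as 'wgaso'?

It's a Vigenère-style cipher with numeric key [10,12,8]: position i shifts by key[i mod 3].
Undoing it on wgaso: w−10=m, g−12=u, a−8=s, s−10=i, o−12=c.

music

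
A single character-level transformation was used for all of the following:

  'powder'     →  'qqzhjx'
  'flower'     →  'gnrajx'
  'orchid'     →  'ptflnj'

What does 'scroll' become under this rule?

Each letter shifts forward by (position + 1), i.e. 1, 2, 3, … — the shift grows by one for each successive letter.
On scroll: s+1=t, c+2=e, r+3=u, o+4=s, l+5=q, l+6=r.

teusqr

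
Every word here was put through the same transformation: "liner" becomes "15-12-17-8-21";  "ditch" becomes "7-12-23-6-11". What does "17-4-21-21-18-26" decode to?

narrow

Each letter is replaced by its alphabet position (a=1..z=26) + 3.
Undoing it on 17-4-21-21-18-26: 17→(17−3)÷1=14=n, 4→(4−3)÷1=1=a, 21→(21−3)÷1=18=r, 21→(21−3)÷1=18=r, 18→(18−3)÷1=15=o, 26→(26−3)÷1=23=w.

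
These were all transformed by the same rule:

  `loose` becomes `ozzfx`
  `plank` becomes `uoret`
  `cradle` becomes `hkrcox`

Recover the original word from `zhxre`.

ocean

This is an affine cipher: with a=0,…,z=25, each position x becomes (21x+17) mod 26.
Decoding zhxre: z(25)→5·(25−17)≡14=o; h(7)→5·(7−17)≡2=c; x(23)→5·(23−17)≡4=e; r(17)→5·(17−17)≡0=a; e(4)→5·(4−17)≡13=n (all mod 26).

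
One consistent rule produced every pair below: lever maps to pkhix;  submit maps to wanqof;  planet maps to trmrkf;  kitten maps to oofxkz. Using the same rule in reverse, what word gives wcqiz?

sweet

Shifts by position in lever: pos 0: l→p (+4), pos 1: e→k (+6), pos 2: v→h (+12), pos 3: e→i (+4), pos 4: r→x (+6) — repeating every 3. A repeating key of period 3 is used — shifts +4, +6, +12 over and over.
Decoding wcqiz: w−4=s, c−6=w, q−12=e, i−4=e, z−6=t.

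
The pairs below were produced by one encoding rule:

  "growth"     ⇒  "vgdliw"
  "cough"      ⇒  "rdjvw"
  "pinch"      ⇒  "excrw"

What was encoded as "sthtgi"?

desert

Compare letters: g→v is +15, r→g is +15, o→d is +15 — a constant shift. This is a Caesar cipher with shift 15.
Reversing it on sthtgi: s−15=d, t−15=e, h−15=s, t−15=e, g−15=r, i−15=t.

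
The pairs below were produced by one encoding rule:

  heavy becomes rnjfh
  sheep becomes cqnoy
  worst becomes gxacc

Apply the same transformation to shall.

cqjvu

Shifts by position in heavy: pos 0: h→r (+10), pos 1: e→n (+9), pos 2: a→j (+9), pos 3: v→f (+10), pos 4: y→h (+9) — repeating every 3. A repeating key of period 3 is used — shifts +10, +9, +9 over and over.
On shall: s+10=c, h+9=q, a+9=j, l+10=v, l+9=u.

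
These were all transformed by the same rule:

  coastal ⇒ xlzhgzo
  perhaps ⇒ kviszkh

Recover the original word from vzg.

eat

Each pair mirrors across the alphabet (c↔x, o↔l, a↔z): positions sum to 25. Letters are reflected about the middle of the alphabet (position → 25−position): Atbash.
Undoing it on vzg: v↔e, z↔a, g↔t.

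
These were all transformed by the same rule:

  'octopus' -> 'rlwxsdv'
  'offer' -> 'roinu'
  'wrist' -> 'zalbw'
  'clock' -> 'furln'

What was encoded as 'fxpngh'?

The shifts repeat in a cycle of length 2: positions 0,1,… shift by +3, +9, then the pattern repeats.
Decoding fxpngh: f−3=c, x−9=o, p−3=m, n−9=e, g−3=d, h−9=y.

comedy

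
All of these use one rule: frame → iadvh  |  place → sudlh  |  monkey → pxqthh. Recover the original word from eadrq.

brain

Shifts by position in frame: pos 0: f→i (+3), pos 1: r→a (+9), pos 2: a→d (+3), pos 3: m→v (+9) — repeating every 2. It's a Vigenère-style cipher with numeric key [3,9]: position i shifts by key[i mod 2].
Undoing it on eadrq: e−3=b, a−9=r, d−3=a, r−9=i, q−3=n.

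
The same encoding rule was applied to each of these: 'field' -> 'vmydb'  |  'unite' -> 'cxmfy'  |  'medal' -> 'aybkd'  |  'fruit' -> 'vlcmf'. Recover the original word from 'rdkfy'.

f(5)→v(21) and i(8)→m(12) fit y≡23x+10 (mod 26); the inverse of 23 mod 26 is 17. This is an affine cipher: with a=0,…,z=25, each position x becomes (23x+10) mod 26.
Decoding rdkfy: r(17)→17·(17−10)≡15=p; d(3)→17·(3−10)≡11=l; k(10)→17·(10−10)≡0=a; f(5)→17·(5−10)≡19=t; y(24)→17·(24−10)≡4=e (all mod 26).

plate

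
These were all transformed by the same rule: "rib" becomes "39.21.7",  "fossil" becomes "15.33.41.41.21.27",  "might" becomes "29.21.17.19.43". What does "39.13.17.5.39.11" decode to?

Each letter becomes 2×(its alphabet position, a=1..z=26) + 3.
Decoding 39.13.17.5.39.11: 39→(39−3)÷2=18=r, 13→(13−3)÷2=5=e, 17→(17−3)÷2=7=g, 5→(5−3)÷2=1=a, 39→(39−3)÷2=18=r, 11→(11−3)÷2=4=d.

regard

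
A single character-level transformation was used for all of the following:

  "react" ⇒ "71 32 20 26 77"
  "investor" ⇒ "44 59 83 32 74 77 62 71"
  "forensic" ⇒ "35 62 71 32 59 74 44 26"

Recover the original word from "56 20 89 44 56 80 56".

The formula is n = 3×(alphabet index, a=1) + 17.
Undoing it on 56 20 89 44 56 80 56: 56→(56−17)÷3=13=m, 20→(20−17)÷3=1=a, 89→(89−17)÷3=24=x, 44→(44−17)÷3=9=i, 56→(56−17)÷3=13=m, 80→(80−17)÷3=21=u, 56→(56−17)÷3=13=m.

maximum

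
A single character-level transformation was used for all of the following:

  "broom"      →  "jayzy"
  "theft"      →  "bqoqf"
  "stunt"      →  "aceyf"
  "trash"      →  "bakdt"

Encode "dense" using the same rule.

Letter i (0-indexed) is shifted by i+8, so successive shifts are 8, 9, 10, ….
On dense: d+8=l, e+9=n, n+10=x, s+11=d, e+12=q.

lnxdq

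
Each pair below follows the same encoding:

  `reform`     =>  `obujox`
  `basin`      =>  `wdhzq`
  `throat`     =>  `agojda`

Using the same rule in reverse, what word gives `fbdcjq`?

weapon

r(17)→o(14) and e(4)→b(1) fit y≡19x+3 (mod 26); the inverse of 19 mod 26 is 11. Each letter's alphabet position (a=0..z=25) is mapped through 19·x+3 mod 26 — an affine cipher.
Reversing it on fbdcjq: f(5)→11·(5−3)≡22=w; b(1)→11·(1−3)≡4=e; d(3)→11·(3−3)≡0=a; c(2)→11·(2−3)≡15=p; j(9)→11·(9−3)≡14=o; q(16)→11·(16−3)≡13=n (all mod 26).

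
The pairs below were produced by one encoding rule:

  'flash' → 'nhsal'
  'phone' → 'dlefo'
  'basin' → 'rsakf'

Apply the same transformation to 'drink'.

pbkfi

Treating letters as 0–25, the rule is x ↦ 25x + 18 (mod 26).
Applying it to drink: d(3)→25·3+18≡15=p; r(17)→25·17+18≡1=b; i(8)→25·8+18≡10=k; n(13)→25·13+18≡5=f; k(10)→25·10+18≡8=i (all mod 26).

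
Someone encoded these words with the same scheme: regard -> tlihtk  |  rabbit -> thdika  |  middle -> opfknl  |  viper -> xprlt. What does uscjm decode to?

Shifts by position in regard: pos 0: r→t (+2), pos 1: e→l (+7), pos 2: g→i (+2), pos 3: a→h (+7) — repeating every 2. It's a Vigenère-style cipher with numeric key [2,7]: position i shifts by key[i mod 2].
Decoding uscjm: u−2=s, s−7=l, c−2=a, j−7=c, m−2=k.

slack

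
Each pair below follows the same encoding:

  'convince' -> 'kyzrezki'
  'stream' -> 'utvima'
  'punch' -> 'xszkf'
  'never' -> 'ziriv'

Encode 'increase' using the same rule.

c(2)→k(10) and o(14)→y(24) fit y≡25x+12 (mod 26); the inverse of 25 mod 26 is 25. This is an affine cipher: with a=0,…,z=25, each position x becomes (25x+12) mod 26.
Applying it to increase: i(8)→25·8+12≡4=e; n(13)→25·13+12≡25=z; c(2)→25·2+12≡10=k; r(17)→25·17+12≡21=v; e(4)→25·4+12≡8=i; a(0)→25·0+12≡12=m; s(18)→25·18+12≡20=u; e(4)→25·4+12≡8=i (all mod 26).

ezkvimui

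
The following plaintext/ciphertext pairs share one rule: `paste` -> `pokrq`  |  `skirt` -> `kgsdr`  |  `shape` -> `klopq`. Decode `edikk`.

p(15)→p(15) and a(0)→o(14) fit y≡7x+14 (mod 26); the inverse of 7 mod 26 is 15. This is an affine cipher: with a=0,…,z=25, each position x becomes (7x+14) mod 26.
Reversing it on edikk: e(4)→15·(4−14)≡6=g; d(3)→15·(3−14)≡17=r; i(8)→15·(8−14)≡14=o; k(10)→15·(10−14)≡18=s; k(10)→15·(10−14)≡18=s (all mod 26).

gross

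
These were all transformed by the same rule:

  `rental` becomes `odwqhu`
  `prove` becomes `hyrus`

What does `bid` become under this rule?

gle

The output letters match the input read backwards, each shifted +3: rental reversed is latner. Two steps: reverse the string, then apply a Caesar shift of +3.
On bid: reverse → dib; then shift: d+3=g, i+3=l, b+3=e.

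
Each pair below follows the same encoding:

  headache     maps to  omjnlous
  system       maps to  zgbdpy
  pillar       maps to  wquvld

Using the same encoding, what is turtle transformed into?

In headache: h→o is +7, e→m is +8, a→j is +9, d→n is +10 — the shift increases by 1 each position. Each letter shifts forward by (position + 7), i.e. 7, 8, 9, … — the shift grows by one for each successive letter.
On turtle: t+7=a, u+8=c, r+9=a, t+10=d, l+11=w, e+12=q.

acadwq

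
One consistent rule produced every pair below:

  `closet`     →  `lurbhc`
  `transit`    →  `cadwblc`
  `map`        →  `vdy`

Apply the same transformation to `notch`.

wrclq

The rule splits by letter class: vowels +3, consonants +9.
On notch: n(cons)+9=w, o(vowel)+3=r, t(cons)+9=c, c(cons)+9=l, h(cons)+9=q.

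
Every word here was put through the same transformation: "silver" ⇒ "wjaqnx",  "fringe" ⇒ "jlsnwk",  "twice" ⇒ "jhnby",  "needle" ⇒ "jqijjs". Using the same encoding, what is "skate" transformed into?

Read the word backwards and shift each letter +5.
Applying it to skate: reverse → etaks; then shift: e+5=j, t+5=y, a+5=f, k+5=p, s+5=x.

jyfpx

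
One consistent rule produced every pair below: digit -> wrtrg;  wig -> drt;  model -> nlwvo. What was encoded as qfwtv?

judge

Letters are reflected about the middle of the alphabet (position → 25−position): Atbash.
Undoing it on qfwtv: q↔j, f↔u, w↔d, t↔g, v↔e.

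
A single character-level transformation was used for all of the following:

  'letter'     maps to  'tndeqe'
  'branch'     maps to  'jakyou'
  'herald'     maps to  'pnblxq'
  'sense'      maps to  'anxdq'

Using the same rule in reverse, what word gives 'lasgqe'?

In letter: l→t is +8, e→n is +9, t→d is +10, t→e is +11 — the shift increases by 1 each position. Each letter shifts forward by (position + 8), i.e. 8, 9, 10, … — the shift grows by one for each successive letter.
Undoing it on lasgqe: l−8=d, a−9=r, s−10=i, g−11=v, q−12=e, e−13=r.

driver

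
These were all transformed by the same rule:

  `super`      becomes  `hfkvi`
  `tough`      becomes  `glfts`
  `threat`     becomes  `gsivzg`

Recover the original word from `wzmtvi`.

Letters are reflected about the middle of the alphabet (position → 25−position): Atbash.
Reversing it on wzmtvi: w↔d, z↔a, m↔n, t↔g, v↔e, i↔r.

danger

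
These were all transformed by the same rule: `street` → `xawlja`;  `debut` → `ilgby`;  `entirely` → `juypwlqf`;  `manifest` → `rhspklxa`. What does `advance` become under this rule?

Shifts by position in street: pos 0: s→x (+5), pos 1: t→a (+7), pos 2: r→w (+5), pos 3: e→l (+7) — repeating every 2. It's a Vigenère-style cipher with numeric key [5,7]: position i shifts by key[i mod 2].
For advance: a+5=f, d+7=k, v+5=a, a+7=h, n+5=s, c+7=j, e+5=j.

fkahsjj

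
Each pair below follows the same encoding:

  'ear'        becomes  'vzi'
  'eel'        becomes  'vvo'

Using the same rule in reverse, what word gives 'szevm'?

haven

Each pair mirrors across the alphabet (e↔v, a↔z, r↔i): positions sum to 25. This is the alphabet-reversal cipher (Atbash): a becomes z, b becomes y, etc.
Reversing it on szevm: s↔h, z↔a, e↔v, v↔e, m↔n.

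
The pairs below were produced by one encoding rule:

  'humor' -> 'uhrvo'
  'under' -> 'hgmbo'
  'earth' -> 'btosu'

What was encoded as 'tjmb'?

aide

Each letter's alphabet position (a=0..z=25) is mapped through 15·x+19 mod 26 — an affine cipher.
Reversing it on tjmb: t(19)→7·(19−19)≡0=a; j(9)→7·(9−19)≡8=i; m(12)→7·(12−19)≡3=d; b(1)→7·(1−19)≡4=e (all mod 26).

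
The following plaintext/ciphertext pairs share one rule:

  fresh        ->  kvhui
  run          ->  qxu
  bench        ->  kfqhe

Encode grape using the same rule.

The output letters match the input read backwards, each shifted +3: fresh reversed is hserf. Two steps: reverse the string, then apply a Caesar shift of +3.
For grape: reverse → eparg; then shift: e+3=h, p+3=s, a+3=d, r+3=u, g+3=j.

hsduj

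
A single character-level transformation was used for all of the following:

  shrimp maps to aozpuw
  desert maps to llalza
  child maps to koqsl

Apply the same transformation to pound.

xvcul

Shifts by position in shrimp: pos 0: s→a (+8), pos 1: h→o (+7), pos 2: r→z (+8), pos 3: i→p (+7) — repeating every 2. It's a Vigenère-style cipher with numeric key [8,7]: position i shifts by key[i mod 2].
For pound: p+8=x, o+7=v, u+8=c, n+7=u, d+8=l.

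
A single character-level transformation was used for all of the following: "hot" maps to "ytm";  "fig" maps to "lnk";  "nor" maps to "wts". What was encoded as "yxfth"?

coast

The output letters match the input read backwards, each shifted +5: hot reversed is toh. Two steps: reverse the string, then apply a Caesar shift of +5.
Reversing it on yxfth: shift back: y−5=t, x−5=s, f−5=a, t−5=o, h−5=c → tsaoc; then reverse → coast.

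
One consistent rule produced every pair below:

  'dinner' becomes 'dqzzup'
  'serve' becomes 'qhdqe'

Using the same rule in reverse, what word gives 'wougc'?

The output letters match the input read backwards, each shifted +12: dinner reversed is rennid. The word is reversed, then every letter is shifted forward by 12.
Decoding wougc: shift back: w−12=k, o−12=c, u−12=i, g−12=u, c−12=q → kciuq; then reverse → quick.

quick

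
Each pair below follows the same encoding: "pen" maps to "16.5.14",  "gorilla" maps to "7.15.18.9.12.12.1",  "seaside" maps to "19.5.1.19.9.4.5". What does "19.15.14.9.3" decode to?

Letters become their 1-indexed alphabet positions: a=1 … z=26.
Reversing it on 19.15.14.9.3: 19=s, 15=o, 14=n, 9=i, 3=c.

sonic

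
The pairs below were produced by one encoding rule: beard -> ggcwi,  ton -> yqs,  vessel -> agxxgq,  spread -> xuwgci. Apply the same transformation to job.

The shift depends on letter class: consonant b→g is +5, but vowel e→g is +2. The rule splits by letter class: vowels +2, consonants +5.
On job: j(cons)+5=o, o(vowel)+2=q, b(cons)+5=g.

oqg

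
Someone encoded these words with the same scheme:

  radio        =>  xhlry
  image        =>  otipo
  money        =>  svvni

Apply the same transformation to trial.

zyqjv

Each letter shifts forward by (position + 6), i.e. 6, 7, 8, … — the shift grows by one for each successive letter.
For trial: t+6=z, r+7=y, i+8=q, a+9=j, l+10=v.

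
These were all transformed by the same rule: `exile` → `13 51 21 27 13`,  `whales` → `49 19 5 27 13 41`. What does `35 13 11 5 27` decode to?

pedal

With a=1..z=26, the number is 2·pos + 3.
Reversing it on 35 13 11 5 27: 35→(35−3)÷2=16=p, 13→(13−3)÷2=5=e, 11→(11−3)÷2=4=d, 5→(5−3)÷2=1=a, 27→(27−3)÷2=12=l.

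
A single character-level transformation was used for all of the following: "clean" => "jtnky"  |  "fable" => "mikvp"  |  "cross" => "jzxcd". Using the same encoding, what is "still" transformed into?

Letter i (0-indexed) is shifted by i+7, so successive shifts are 7, 8, 9, ….
On still: s+7=z, t+8=b, i+9=r, l+10=v, l+11=w.

zbrvw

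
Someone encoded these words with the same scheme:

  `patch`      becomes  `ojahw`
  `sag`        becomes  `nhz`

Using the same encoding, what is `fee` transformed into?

The output letters match the input read backwards, each shifted +7: patch reversed is hctap. The word is reversed, then every letter is shifted forward by 7.
On fee: reverse → eef; then shift: e+7=l, e+7=l, f+7=m.

llm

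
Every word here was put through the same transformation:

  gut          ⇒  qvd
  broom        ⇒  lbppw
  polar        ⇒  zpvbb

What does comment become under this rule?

Two shifts are in play — +1 for a/e/i/o/u, +10 for every other letter.
On comment: c(cons)+10=m, o(vowel)+1=p, m(cons)+10=w, m(cons)+10=w, e(vowel)+1=f, n(cons)+10=x, t(cons)+10=d.

mpwwfxd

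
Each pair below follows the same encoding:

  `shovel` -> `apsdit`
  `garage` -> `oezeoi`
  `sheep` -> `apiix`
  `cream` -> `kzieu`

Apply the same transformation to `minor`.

umvsz

The rule splits by letter class: vowels +4, consonants +8.
Applying it to minor: m(cons)+8=u, i(vowel)+4=m, n(cons)+8=v, o(vowel)+4=s, r(cons)+8=z.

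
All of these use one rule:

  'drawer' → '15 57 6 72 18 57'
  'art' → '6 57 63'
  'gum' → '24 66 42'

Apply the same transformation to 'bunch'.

9 66 45 12 27

d(#4)→15 and r(#18)→57: differences scale by 3, so n = 3·pos + 3. Each letter becomes 3×(its alphabet position, a=1..z=26) + 3.
Applying it to bunch: b=2→9, u=21→66, n=14→45, c=3→12, h=8→27.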